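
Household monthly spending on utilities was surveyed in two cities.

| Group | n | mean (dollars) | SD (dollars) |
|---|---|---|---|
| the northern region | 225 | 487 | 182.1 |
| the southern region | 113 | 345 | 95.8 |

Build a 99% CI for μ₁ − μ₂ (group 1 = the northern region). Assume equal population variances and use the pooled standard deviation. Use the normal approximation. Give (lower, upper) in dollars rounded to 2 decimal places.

(94.88, 189.12)

s_p = √[((n₁−1)s₁² + (n₂−1)s₂²)/(n₁+n₂−2)] = √[(224·182.1² + 112·95.8²)/336] = 158.6384.
SE = 158.6384·√(1/225 + 1/113) = 18.2909.
With z* = 2.576, margin = 2.576 × 18.2909 = 47.1174.
x̄₁ − x̄₂ = 487 − 345 = 142.0000; interval 142.0000 ± 47.1174 = (94.88, 189.12).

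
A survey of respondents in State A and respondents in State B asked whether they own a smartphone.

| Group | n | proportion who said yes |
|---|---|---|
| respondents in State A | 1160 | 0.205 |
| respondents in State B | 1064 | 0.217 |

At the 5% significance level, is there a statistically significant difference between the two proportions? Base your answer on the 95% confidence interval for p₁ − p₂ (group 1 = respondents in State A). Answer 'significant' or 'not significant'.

SE₁ = √(p̂₁(1−p̂₁)/n₁) = √(0.2050·0.7950/1160) = 0.01185; SE₂ = √(0.2170·0.7830/1064) = 0.01264.
Independent samples: SE of the difference = √(SE₁² + SE₂²) = √(0.0001404225 + 0.0001597696) = 0.01733.
z* for 95% confidence is 1.960, so the margin of error is 1.960 × 0.01733 = 0.03397.
Point estimate p̂₁ − p̂₂ = 0.2050 − 0.2170 = -0.0120.
-0.0120 ± 0.03397 → (-0.04597, 0.02197).
The interval (-0.04597, 0.02197) contains 0, so the difference is not significant.

not significant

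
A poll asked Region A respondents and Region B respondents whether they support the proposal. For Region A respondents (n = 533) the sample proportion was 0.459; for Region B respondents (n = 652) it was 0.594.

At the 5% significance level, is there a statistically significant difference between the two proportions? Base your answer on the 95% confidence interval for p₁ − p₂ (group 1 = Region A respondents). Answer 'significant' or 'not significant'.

significant

Each SE is √(p̂(1−p̂)/n): √(0.4590·0.5410/533) = 0.02158 and √(0.5940·0.4060/652) = 0.01923.
SE(p̂₁ − p̂₂) = √(SE₁² + SE₂²) = √(0.0004656964 + 0.0003697929) = 0.02890, since the two samples are independent.
At 95% confidence z* = 1.960; margin = 1.960 × 0.02890 = 0.05664.
The difference is 0.4590 − 0.5940 = -0.1350, so the interval is -0.1350 ± 0.05664 = (-0.19164, -0.07836).
The interval (-0.19164, -0.07836) does not contain 0, so the difference is significant.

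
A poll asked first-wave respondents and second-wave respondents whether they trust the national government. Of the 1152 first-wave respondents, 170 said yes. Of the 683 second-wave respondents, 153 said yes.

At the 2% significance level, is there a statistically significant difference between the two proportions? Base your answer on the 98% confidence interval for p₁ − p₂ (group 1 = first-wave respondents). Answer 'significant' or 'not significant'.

p̂₁ = 170/1152 = 0.1476 and p̂₂ = 153/683 = 0.2240.
SE₁ = √(p̂₁(1−p̂₁)/n₁) = √(0.1476·0.8524/1152) = 0.01045; SE₂ = √(0.2240·0.7760/683) = 0.01595.
Independent samples: SE of the difference = √(SE₁² + SE₂²) = √(0.0001092025 + 0.0002544025) = 0.01907.
z* for 98% confidence is 2.326, so the margin of error is 2.326 × 0.01907 = 0.04436.
Point estimate p̂₁ − p̂₂ = 0.1476 − 0.2240 = -0.0764.
-0.0764 ± 0.04436 → (-0.12076, -0.03204).
The interval (-0.12076, -0.03204) does not contain 0, so the difference is significant.

significant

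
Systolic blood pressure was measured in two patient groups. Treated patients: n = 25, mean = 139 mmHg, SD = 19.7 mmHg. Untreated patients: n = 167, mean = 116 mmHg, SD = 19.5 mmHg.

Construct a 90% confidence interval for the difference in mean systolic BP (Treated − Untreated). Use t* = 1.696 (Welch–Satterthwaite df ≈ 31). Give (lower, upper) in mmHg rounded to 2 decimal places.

SE₁ = s₁/√n₁ = 19.7/√25 = 3.9400; SE₂ = 19.5/√167 = 1.5090.
Independent samples, unequal variances: SE_diff = √(SE₁² + SE₂²) = √(15.5236 + 2.277081) = 4.2191.
t* = 1.696, so margin of error = 1.696 × 4.2191 = 7.1556.
Difference in means = 139 − 116 = 23.0000.
23.0000 ± 7.1556 → (15.84, 30.16).

(15.84, 30.16)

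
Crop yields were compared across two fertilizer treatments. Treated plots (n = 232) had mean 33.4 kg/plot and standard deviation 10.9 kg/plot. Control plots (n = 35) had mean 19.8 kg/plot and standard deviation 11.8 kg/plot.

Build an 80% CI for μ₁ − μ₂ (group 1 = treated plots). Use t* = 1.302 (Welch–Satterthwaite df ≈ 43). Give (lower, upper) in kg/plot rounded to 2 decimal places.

(10.84, 16.36)

Per-group SEs: s₁/√n₁ = 10.9/√232 = 0.7156, s₂/√n₂ = 11.8/√35 = 1.9946.
Unpooled SE of the difference: √(0.51208336 + 3.97842916) = 2.1191.
Margin of error = t* · SE = 1.302 × 2.1191 = 2.7591.
x̄₁ − x̄₂ = 33.4 − 19.8 = 13.6000.
CI: 13.6000 ± 2.7591 = (10.84, 16.36).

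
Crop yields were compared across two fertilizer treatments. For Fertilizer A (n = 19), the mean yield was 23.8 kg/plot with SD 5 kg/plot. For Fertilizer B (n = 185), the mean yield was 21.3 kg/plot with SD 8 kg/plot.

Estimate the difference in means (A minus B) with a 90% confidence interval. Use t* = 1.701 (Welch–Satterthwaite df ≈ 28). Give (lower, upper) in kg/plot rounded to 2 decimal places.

(0.31, 4.69)

Standard errors of each mean: 5/√19 = 1.1471 and 8/√185 = 0.5882.
SE(x̄₁ − x̄₂) = √(1.1471² + 0.5882²) = 1.2891 for independent samples with unequal variances.
With t* = 1.701, the margin is 1.701 × 1.2891 = 2.1928.
x̄₁ − x̄₂ = 23.8 − 21.3 = 2.5000; the interval is 2.5000 ± 2.1928 = (0.31, 4.69).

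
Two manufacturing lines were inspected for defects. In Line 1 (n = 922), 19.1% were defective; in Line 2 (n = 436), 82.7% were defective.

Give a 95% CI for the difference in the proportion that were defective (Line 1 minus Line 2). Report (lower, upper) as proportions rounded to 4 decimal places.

(-0.6796, -0.5924)

SE₁ = √(p̂₁(1−p̂₁)/n₁) = √(0.1910·0.8090/922) = 0.01295; SE₂ = √(0.8270·0.1730/436) = 0.01811.
Independent samples: SE of the difference = √(SE₁² + SE₂²) = √(0.0001677025 + 0.0003279721) = 0.02226.
z* for 95% confidence is 1.960, so the margin of error is 1.960 × 0.02226 = 0.04363.
Point estimate p̂₁ − p̂₂ = 0.1910 − 0.8270 = -0.6360.
-0.6360 ± 0.04363 → (-0.6796, -0.5924).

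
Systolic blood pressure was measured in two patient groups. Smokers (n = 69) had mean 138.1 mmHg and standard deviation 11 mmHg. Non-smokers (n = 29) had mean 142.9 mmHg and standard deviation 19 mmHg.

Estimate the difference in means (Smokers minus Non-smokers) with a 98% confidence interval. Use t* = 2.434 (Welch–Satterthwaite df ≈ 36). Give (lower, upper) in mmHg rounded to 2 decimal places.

(-13.97, 4.37)

Per-group SEs: s₁/√n₁ = 11/√69 = 1.3242, s₂/√n₂ = 19/√29 = 3.5282.
Unpooled SE of the difference: √(1.75350564 + 12.44819524) = 3.7685.
Margin of error = t* · SE = 2.434 × 3.7685 = 9.1725.
x̄₁ − x̄₂ = 138.1 − 142.9 = -4.8000.
CI: -4.8000 ± 9.1725 = (-13.97, 4.37).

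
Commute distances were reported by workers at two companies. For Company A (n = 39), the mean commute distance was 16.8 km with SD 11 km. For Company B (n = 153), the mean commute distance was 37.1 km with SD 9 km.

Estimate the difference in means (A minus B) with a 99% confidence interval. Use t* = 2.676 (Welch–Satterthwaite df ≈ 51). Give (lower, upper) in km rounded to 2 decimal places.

SE₁ = s₁/√n₁ = 11/√39 = 1.7614; SE₂ = 9/√153 = 0.7276.
Independent samples, unequal variances: SE_diff = √(SE₁² + SE₂²) = √(3.10252996 + 0.52940176) = 1.9058.
t* = 2.676, so margin of error = 2.676 × 1.9058 = 5.0999.
Difference in means = 16.8 − 37.1 = -20.3000.
-20.3000 ± 5.0999 → (-25.40, -15.20).

(-25.40, -15.20)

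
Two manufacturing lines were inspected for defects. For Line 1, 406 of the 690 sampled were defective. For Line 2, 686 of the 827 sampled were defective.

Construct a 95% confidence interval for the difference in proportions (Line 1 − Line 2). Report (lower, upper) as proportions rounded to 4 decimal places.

p̂₁ = 406/690 = 0.5884 and p̂₂ = 686/827 = 0.8295.
SE₁ = √(p̂₁(1−p̂₁)/n₁) = √(0.5884·0.4116/690) = 0.01873; SE₂ = √(0.8295·0.1705/827) = 0.01308.
Independent samples: SE of the difference = √(SE₁² + SE₂²) = √(0.0003508129 + 0.0001710864) = 0.02285.
z* for 95% confidence is 1.960, so the margin of error is 1.960 × 0.02285 = 0.04479.
Point estimate p̂₁ − p̂₂ = 0.5884 − 0.8295 = -0.2411.
-0.2411 ± 0.04479 → (-0.2859, -0.1963).

(-0.2859, -0.1963)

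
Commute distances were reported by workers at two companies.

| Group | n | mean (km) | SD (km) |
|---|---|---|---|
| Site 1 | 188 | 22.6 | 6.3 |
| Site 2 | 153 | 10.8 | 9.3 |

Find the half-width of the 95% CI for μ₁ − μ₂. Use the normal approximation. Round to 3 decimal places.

1.727

SE₁ = s₁/√n₁ = 6.3/√188 = 0.4595; SE₂ = 9.3/√153 = 0.7519.
Independent samples, unequal variances: SE_diff = √(SE₁² + SE₂²) = √(0.21114025 + 0.56535361) = 0.8812.
z* = 1.960, so margin of error = 1.960 × 0.8812 = 1.7272.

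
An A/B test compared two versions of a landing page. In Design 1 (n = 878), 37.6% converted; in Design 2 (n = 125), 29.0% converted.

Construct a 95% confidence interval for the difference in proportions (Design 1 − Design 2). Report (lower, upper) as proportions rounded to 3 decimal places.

The two standard errors are √(0.3760×0.6240/878) = 0.01635 and √(0.2900×0.7100/125) = 0.04059.
Because the samples are independent, SE_diff = √(0.01635² + 0.04059²) = 0.04376.
Using z* = 1.960 for 95%, ME = 1.960 × 0.04376 = 0.08577.
p̂₁ − p̂₂ = 0.0860; interval 0.0860 ± 0.08577 gives (0.000, 0.172).

(0.000, 0.172)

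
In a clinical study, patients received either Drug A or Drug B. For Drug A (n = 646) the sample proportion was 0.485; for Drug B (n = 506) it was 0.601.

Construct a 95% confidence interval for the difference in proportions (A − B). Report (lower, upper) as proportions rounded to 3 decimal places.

The two standard errors are √(0.4850×0.5150/646) = 0.01966 and √(0.6010×0.3990/506) = 0.02177.
Because the samples are independent, SE_diff = √(0.01966² + 0.02177²) = 0.02933.
Using z* = 1.960 for 95%, ME = 1.960 × 0.02933 = 0.05749.
p̂₁ − p̂₂ = -0.1160; interval -0.1160 ± 0.05749 gives (-0.173, -0.059).

(-0.173, -0.059)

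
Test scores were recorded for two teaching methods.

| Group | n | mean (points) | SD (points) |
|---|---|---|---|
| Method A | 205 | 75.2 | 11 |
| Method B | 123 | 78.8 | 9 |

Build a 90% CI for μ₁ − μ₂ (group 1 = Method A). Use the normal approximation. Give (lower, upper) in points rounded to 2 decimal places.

SE₁ = s₁/√n₁ = 11/√205 = 0.7683; SE₂ = 9/√123 = 0.8115.
Independent samples, unequal variances: SE_diff = √(SE₁² + SE₂²) = √(0.59028489 + 0.65853225) = 1.1175.
z* = 1.645, so margin of error = 1.645 × 1.1175 = 1.8383.
Difference in means = 75.2 − 78.8 = -3.6000.
-3.6000 ± 1.8383 → (-5.44, -1.76).

(-5.44, -1.76)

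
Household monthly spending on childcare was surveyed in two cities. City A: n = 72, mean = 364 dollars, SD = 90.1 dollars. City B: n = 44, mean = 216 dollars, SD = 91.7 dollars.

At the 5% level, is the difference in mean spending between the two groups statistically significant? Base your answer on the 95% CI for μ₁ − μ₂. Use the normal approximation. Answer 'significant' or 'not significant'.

SE₁ = s₁/√n₁ = 90.1/√72 = 10.6184; SE₂ = 91.7/√44 = 13.8243.
Independent samples, unequal variances: SE_diff = √(SE₁² + SE₂²) = √(112.75041856 + 191.11127049) = 17.4316.
z* = 1.960, so margin of error = 1.960 × 17.4316 = 34.1659.
Difference in means = 364 − 216 = 148.0000.
148.0000 ± 34.1659 → (113.8341, 182.1659).
The interval (113.8341, 182.1659) does not contain 0, so the difference is significant.

significant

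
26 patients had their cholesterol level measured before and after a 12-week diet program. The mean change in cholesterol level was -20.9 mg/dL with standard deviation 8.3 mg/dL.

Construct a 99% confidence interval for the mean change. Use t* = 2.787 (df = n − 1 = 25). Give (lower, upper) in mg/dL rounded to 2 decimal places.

This is a matched-pairs design, so SE = s_d/√n = 8.3/√26 = 1.6278.
Margin = 2.787 × 1.6278 = 4.5367; the interval is -20.9 ± 4.5367 = (-25.44, -16.36).

(-25.44, -16.36)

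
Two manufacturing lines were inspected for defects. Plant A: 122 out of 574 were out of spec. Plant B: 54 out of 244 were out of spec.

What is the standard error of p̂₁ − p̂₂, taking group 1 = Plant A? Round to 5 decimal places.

0.03159

First, p̂₁ = 122/574 = 0.2125; p̂₂ = 54/244 = 0.2213.
The two standard errors are √(0.2125×0.7875/574) = 0.01707 and √(0.2213×0.7787/244) = 0.02658.
Because the samples are independent, SE_diff = √(0.01707² + 0.02658²) = 0.03159.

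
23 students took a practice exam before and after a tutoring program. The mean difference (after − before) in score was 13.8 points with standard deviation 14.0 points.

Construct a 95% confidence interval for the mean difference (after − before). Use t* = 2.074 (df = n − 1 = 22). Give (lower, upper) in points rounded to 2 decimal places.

(7.75, 19.85)

This is a matched-pairs design, so SE = s_d/√n = 14.0/√23 = 2.9192.
Margin = 2.074 × 2.9192 = 6.0544; the interval is 13.8 ± 6.0544 = (7.75, 19.85).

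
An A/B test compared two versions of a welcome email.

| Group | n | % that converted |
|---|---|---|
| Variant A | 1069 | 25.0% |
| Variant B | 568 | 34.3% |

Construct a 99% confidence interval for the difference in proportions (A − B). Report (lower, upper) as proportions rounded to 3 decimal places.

SE₁ = √(p̂₁(1−p̂₁)/n₁) = √(0.2500·0.7500/1069) = 0.01324; SE₂ = √(0.3430·0.6570/568) = 0.01992.
Independent samples: SE of the difference = √(SE₁² + SE₂²) = √(0.0001752976 + 0.0003968064) = 0.02392.
z* for 99% confidence is 2.576, so the margin of error is 2.576 × 0.02392 = 0.06162.
Point estimate p̂₁ − p̂₂ = 0.2500 − 0.3430 = -0.0930.
-0.0930 ± 0.06162 → (-0.155, -0.031).

(-0.155, -0.031)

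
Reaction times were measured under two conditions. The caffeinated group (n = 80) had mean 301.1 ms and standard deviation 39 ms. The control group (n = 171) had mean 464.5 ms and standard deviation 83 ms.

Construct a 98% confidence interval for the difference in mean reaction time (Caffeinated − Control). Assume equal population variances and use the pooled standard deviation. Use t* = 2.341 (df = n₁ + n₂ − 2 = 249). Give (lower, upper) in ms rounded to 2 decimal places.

(-186.24, -140.56)

Pooled variance s_p² = [79·39² + 170·83²] / (80+171−2) = 5185.8996, so s_p = 72.0132.
SE_diff = s_p·√(1/n₁ + 1/n₂) = 72.0132·√(1/80 + 1/171) = 9.7545.
t* = 2.341; margin = 2.341 × 9.7545 = 22.8353.
Difference = 301.1 − 464.5 = -163.4000.
-163.4000 ± 22.8353 → (-186.24, -140.56).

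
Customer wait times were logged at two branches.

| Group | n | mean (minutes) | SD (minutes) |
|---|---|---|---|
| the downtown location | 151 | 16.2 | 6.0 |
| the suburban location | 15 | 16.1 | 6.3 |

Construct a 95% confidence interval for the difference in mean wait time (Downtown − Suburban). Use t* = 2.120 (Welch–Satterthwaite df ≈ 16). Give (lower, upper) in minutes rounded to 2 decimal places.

(-3.50, 3.70)

Per-group SEs: s₁/√n₁ = 6.0/√151 = 0.4883, s₂/√n₂ = 6.3/√15 = 1.6267.
Unpooled SE of the difference: √(0.23843689 + 2.64615289) = 1.6984.
Margin of error = t* · SE = 2.120 × 1.6984 = 3.6006.
x̄₁ − x̄₂ = 16.2 − 16.1 = 0.1000.
CI: 0.1000 ± 3.6006 = (-3.50, 3.70).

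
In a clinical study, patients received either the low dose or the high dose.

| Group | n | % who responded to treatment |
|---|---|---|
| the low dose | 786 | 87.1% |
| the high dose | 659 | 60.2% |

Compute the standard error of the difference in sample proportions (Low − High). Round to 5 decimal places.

The two standard errors are √(0.8710×0.1290/786) = 0.01196 and √(0.6020×0.3980/659) = 0.01907.
Because the samples are independent, SE_diff = √(0.01196² + 0.01907²) = 0.02251.

0.02251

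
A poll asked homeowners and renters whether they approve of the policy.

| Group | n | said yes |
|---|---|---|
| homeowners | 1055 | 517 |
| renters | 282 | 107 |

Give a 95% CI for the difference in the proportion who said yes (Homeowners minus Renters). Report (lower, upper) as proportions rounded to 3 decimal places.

Sample proportions: 517/1055 = 0.4900, 107/282 = 0.3794.
Each SE is √(p̂(1−p̂)/n): √(0.4900·0.5100/1055) = 0.01539 and √(0.3794·0.6206/282) = 0.02890.
SE(p̂₁ − p̂₂) = √(SE₁² + SE₂²) = √(0.0002368521 + 0.00083521) = 0.03274, since the two samples are independent.
At 95% confidence z* = 1.960; margin = 1.960 × 0.03274 = 0.06417.
The difference is 0.4900 − 0.3794 = 0.1106, so the interval is 0.1106 ± 0.06417 = (0.046, 0.175).

(0.046, 0.175)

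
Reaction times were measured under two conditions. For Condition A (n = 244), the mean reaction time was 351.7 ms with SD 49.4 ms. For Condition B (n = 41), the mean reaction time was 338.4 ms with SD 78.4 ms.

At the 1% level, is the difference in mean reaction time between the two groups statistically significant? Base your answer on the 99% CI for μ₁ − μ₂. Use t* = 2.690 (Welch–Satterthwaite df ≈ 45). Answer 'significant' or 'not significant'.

not significant

Standard errors of each mean: 49.4/√244 = 3.1625 and 78.4/√41 = 12.2440.
SE(x̄₁ − x̄₂) = √(3.1625² + 12.2440²) = 12.6458 for independent samples with unequal variances.
With t* = 2.690, the margin is 2.690 × 12.6458 = 34.0172.
x̄₁ − x̄₂ = 351.7 − 338.4 = 13.3000; the interval is 13.3000 ± 34.0172 = (-20.7172, 47.3172).
The interval (-20.7172, 47.3172) contains 0, so the difference is not significant.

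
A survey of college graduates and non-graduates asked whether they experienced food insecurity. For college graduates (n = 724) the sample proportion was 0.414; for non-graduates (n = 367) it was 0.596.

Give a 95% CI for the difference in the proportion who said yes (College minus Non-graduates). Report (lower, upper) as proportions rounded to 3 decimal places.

(-0.244, -0.120)

The two standard errors are √(0.4140×0.5860/724) = 0.01831 and √(0.5960×0.4040/367) = 0.02561.
Because the samples are independent, SE_diff = √(0.01831² + 0.02561²) = 0.03148.
Using z* = 1.960 for 95%, ME = 1.960 × 0.03148 = 0.06170.
p̂₁ − p̂₂ = -0.1820; interval -0.1820 ± 0.06170 gives (-0.244, -0.120).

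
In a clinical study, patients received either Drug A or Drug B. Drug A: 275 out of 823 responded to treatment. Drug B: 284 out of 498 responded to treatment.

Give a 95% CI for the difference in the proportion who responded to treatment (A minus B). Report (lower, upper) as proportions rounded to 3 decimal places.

First, p̂₁ = 275/823 = 0.3341; p̂₂ = 284/498 = 0.5703.
The two standard errors are √(0.3341×0.6659/823) = 0.01644 and √(0.5703×0.4297/498) = 0.02218.
Because the samples are independent, SE_diff = √(0.01644² + 0.02218²) = 0.02761.
Using z* = 1.960 for 95%, ME = 1.960 × 0.02761 = 0.05412.
p̂₁ − p̂₂ = -0.2362; interval -0.2362 ± 0.05412 gives (-0.290, -0.182).

(-0.290, -0.182)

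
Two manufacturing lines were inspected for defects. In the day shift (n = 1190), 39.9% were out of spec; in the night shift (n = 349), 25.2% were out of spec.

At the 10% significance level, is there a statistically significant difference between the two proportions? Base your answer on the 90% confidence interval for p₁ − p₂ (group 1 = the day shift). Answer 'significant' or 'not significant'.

The two standard errors are √(0.3990×0.6010/1190) = 0.01420 and √(0.2520×0.7480/349) = 0.02324.
Because the samples are independent, SE_diff = √(0.01420² + 0.02324²) = 0.02723.
Using z* = 1.645 for 90%, ME = 1.645 × 0.02723 = 0.04479.
p̂₁ − p̂₂ = 0.1470; interval 0.1470 ± 0.04479 gives (0.10221, 0.19179).
The interval (0.10221, 0.19179) does not contain 0, so the difference is significant.

significant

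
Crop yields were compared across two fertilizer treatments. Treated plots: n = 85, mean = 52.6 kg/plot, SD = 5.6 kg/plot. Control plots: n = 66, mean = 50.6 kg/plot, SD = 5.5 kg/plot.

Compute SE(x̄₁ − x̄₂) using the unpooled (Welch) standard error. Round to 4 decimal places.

0.9095

Standard errors of each mean: 5.6/√85 = 0.6074 and 5.5/√66 = 0.6770.
SE(x̄₁ − x̄₂) = √(0.6074² + 0.6770²) = 0.9095 for independent samples with unequal variances.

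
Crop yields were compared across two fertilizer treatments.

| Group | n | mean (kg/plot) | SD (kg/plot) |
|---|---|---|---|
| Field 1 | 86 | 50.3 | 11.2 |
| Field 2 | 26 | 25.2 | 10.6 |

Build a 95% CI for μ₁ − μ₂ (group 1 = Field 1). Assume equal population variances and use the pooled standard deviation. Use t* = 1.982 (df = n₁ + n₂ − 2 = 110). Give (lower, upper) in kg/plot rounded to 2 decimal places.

(20.19, 30.01)

Pooled variance s_p² = [85·11.2² + 25·10.6²] / (86+26−2) = 122.4673, so s_p = 11.0665.
SE_diff = s_p·√(1/n₁ + 1/n₂) = 11.0665·√(1/86 + 1/26) = 2.4768.
t* = 1.982; margin = 1.982 × 2.4768 = 4.9090.
Difference = 50.3 − 25.2 = 25.1000.
25.1000 ± 4.9090 → (20.19, 30.01).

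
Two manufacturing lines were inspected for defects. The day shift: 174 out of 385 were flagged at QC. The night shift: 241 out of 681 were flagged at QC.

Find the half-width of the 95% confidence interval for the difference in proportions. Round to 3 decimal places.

0.061

p̂₁ = 174/385 = 0.4519 and p̂₂ = 241/681 = 0.3539.
SE₁ = √(p̂₁(1−p̂₁)/n₁) = √(0.4519·0.5481/385) = 0.02536; SE₂ = √(0.3539·0.6461/681) = 0.01832.
Independent samples: SE of the difference = √(SE₁² + SE₂²) = √(0.0006431296 + 0.0003356224) = 0.03129.
z* for 95% confidence is 1.960, so the margin of error is 1.960 × 0.03129 = 0.06133.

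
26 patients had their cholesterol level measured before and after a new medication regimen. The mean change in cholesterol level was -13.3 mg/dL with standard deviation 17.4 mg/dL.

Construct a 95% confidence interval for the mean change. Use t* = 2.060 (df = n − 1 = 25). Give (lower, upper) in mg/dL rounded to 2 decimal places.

(-20.33, -6.27)

Paired design: SE = s_d/√n = 17.4/√26 = 3.4124.
t* = 2.060; margin of error = 2.060 × 3.4124 = 7.0295.
-13.3 ± 7.0295 → (-20.33, -6.27).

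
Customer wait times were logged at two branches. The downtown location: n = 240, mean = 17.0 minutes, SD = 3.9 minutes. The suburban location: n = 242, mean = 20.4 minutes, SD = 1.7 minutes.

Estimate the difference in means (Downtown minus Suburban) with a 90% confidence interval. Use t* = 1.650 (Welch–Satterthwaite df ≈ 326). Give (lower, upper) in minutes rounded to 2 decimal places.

Standard errors of each mean: 3.9/√240 = 0.2517 and 1.7/√242 = 0.1093.
SE(x̄₁ − x̄₂) = √(0.2517² + 0.1093²) = 0.2744 for independent samples with unequal variances.
With t* = 1.650, the margin is 1.650 × 0.2744 = 0.4528.
x̄₁ − x̄₂ = 17.0 − 20.4 = -3.4000; the interval is -3.4000 ± 0.4528 = (-3.85, -2.95).

(-3.85, -2.95)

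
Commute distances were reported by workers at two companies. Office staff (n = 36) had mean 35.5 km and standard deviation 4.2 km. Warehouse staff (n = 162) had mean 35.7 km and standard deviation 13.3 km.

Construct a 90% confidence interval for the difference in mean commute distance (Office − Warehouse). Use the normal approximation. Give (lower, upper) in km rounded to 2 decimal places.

(-2.27, 1.87)

Standard errors of each mean: 4.2/√36 = 0.7000 and 13.3/√162 = 1.0449.
SE(x̄₁ − x̄₂) = √(0.7000² + 1.0449²) = 1.2577 for independent samples with unequal variances.
With z* = 1.645, the margin is 1.645 × 1.2577 = 2.0689.
x̄₁ − x̄₂ = 35.5 − 35.7 = -0.2000; the interval is -0.2000 ± 2.0689 = (-2.27, 1.87).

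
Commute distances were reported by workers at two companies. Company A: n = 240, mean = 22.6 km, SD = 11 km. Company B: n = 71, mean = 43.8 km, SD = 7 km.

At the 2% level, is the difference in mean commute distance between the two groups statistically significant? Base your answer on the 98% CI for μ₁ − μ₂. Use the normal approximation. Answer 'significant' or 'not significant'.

Per-group SEs: s₁/√n₁ = 11/√240 = 0.7100, s₂/√n₂ = 7/√71 = 0.8307.
Unpooled SE of the difference: √(0.5041 + 0.69006249) = 1.0928.
Margin of error = z* · SE = 2.326 × 1.0928 = 2.5419.
x̄₁ − x̄₂ = 22.6 − 43.8 = -21.2000.
CI: -21.2000 ± 2.5419 = (-23.7419, -18.6581).
The interval (-23.7419, -18.6581) does not contain 0, so the difference is significant.

significant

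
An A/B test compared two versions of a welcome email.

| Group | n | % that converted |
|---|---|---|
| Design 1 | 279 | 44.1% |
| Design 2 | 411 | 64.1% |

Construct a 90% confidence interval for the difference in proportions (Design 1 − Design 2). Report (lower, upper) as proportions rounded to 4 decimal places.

Each SE is √(p̂(1−p̂)/n): √(0.4410·0.5590/279) = 0.02973 and √(0.6410·0.3590/411) = 0.02366.
SE(p̂₁ − p̂₂) = √(SE₁² + SE₂²) = √(0.0008838729 + 0.0005597956) = 0.03800, since the two samples are independent.
At 90% confidence z* = 1.645; margin = 1.645 × 0.03800 = 0.06251.
The difference is 0.4410 − 0.6410 = -0.2000, so the interval is -0.2000 ± 0.06251 = (-0.2625, -0.1375).

(-0.2625, -0.1375)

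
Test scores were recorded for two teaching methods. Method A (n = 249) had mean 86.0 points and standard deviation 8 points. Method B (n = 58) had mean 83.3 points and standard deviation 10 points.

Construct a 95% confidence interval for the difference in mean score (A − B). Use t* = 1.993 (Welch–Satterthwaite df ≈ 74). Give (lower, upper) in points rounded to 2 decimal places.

(-0.11, 5.51)

Per-group SEs: s₁/√n₁ = 8/√249 = 0.5070, s₂/√n₂ = 10/√58 = 1.3131.
Unpooled SE of the difference: √(0.257049 + 1.72423161) = 1.4076.
Margin of error = t* · SE = 1.993 × 1.4076 = 2.8053.
x̄₁ − x̄₂ = 86.0 − 83.3 = 2.7000.
CI: 2.7000 ± 2.8053 = (-0.11, 5.51).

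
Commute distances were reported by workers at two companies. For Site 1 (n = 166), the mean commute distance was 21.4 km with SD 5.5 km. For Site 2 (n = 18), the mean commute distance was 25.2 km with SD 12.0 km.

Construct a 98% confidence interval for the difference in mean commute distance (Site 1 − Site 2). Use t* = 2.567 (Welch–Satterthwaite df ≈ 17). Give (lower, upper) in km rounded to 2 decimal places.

SE₁ = s₁/√n₁ = 5.5/√166 = 0.4269; SE₂ = 12.0/√18 = 2.8284.
Independent samples, unequal variances: SE_diff = √(SE₁² + SE₂²) = √(0.18224361 + 7.99984656) = 2.8604.
t* = 2.567, so margin of error = 2.567 × 2.8604 = 7.3426.
Difference in means = 21.4 − 25.2 = -3.8000.
-3.8000 ± 7.3426 → (-11.14, 3.54).

(-11.14, 3.54)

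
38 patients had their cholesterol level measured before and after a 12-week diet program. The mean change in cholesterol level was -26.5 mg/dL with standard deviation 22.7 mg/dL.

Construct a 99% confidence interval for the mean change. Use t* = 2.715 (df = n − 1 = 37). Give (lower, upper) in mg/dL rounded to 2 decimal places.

(-36.50, -16.50)

Paired design: SE = s_d/√n = 22.7/√38 = 3.6824.
t* = 2.715; margin of error = 2.715 × 3.6824 = 9.9977.
-26.5 ± 9.9977 → (-36.50, -16.50).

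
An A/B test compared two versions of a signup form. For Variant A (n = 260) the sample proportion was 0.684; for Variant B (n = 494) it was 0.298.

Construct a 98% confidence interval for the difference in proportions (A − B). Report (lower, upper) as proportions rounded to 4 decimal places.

(0.3036, 0.4684)

SE₁ = √(p̂₁(1−p̂₁)/n₁) = √(0.6840·0.3160/260) = 0.02883; SE₂ = √(0.2980·0.7020/494) = 0.02058.
Independent samples: SE of the difference = √(SE₁² + SE₂²) = √(0.0008311689 + 0.0004235364) = 0.03542.
z* for 98% confidence is 2.326, so the margin of error is 2.326 × 0.03542 = 0.08239.
Point estimate p̂₁ − p̂₂ = 0.6840 − 0.2980 = 0.3860.
0.3860 ± 0.08239 → (0.3036, 0.4684).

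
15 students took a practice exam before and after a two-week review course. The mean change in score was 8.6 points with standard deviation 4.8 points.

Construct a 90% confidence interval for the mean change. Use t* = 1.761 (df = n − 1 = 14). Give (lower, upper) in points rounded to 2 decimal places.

Paired design: SE = s_d/√n = 4.8/√15 = 1.2394.
t* = 1.761; margin of error = 1.761 × 1.2394 = 2.1826.
8.6 ± 2.1826 → (6.42, 10.78).

(6.42, 10.78)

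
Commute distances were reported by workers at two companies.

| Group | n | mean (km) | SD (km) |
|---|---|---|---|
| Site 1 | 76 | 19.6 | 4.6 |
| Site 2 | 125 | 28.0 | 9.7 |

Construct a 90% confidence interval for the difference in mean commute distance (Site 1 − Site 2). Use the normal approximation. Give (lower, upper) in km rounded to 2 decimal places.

(-10.07, -6.73)

Standard errors of each mean: 4.6/√76 = 0.5277 and 9.7/√125 = 0.8676.
SE(x̄₁ − x̄₂) = √(0.5277² + 0.8676²) = 1.0155 for independent samples with unequal variances.
With z* = 1.645, the margin is 1.645 × 1.0155 = 1.6705.
x̄₁ − x̄₂ = 19.6 − 28.0 = -8.4000; the interval is -8.4000 ± 1.6705 = (-10.07, -6.73).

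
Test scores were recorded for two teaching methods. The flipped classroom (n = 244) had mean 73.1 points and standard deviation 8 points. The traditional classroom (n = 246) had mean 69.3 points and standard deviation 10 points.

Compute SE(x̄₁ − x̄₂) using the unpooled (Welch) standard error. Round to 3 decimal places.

0.818

SE₁ = s₁/√n₁ = 8/√244 = 0.5121; SE₂ = 10/√246 = 0.6376.
Independent samples, unequal variances: SE_diff = √(SE₁² + SE₂²) = √(0.26224641 + 0.40653376) = 0.8178.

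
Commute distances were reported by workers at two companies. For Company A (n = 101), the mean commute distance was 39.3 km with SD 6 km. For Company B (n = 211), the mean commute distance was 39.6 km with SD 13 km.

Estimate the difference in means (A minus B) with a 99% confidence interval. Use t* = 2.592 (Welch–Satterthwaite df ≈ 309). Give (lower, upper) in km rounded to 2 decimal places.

Standard errors of each mean: 6/√101 = 0.5970 and 13/√211 = 0.8950.
SE(x̄₁ − x̄₂) = √(0.5970² + 0.8950²) = 1.0758 for independent samples with unequal variances.
With t* = 2.592, the margin is 2.592 × 1.0758 = 2.7885.
x̄₁ − x̄₂ = 39.3 − 39.6 = -0.3000; the interval is -0.3000 ± 2.7885 = (-3.09, 2.49).

(-3.09, 2.49)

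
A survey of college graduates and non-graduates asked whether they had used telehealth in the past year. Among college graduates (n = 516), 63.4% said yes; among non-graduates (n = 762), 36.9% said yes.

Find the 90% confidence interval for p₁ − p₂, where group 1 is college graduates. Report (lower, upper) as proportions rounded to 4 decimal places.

(0.2198, 0.3102)

SE₁ = √(p̂₁(1−p̂₁)/n₁) = √(0.6340·0.3660/516) = 0.02121; SE₂ = √(0.3690·0.6310/762) = 0.01748.
Independent samples: SE of the difference = √(SE₁² + SE₂²) = √(0.0004498641 + 0.0003055504) = 0.02748.
z* for 90% confidence is 1.645, so the margin of error is 1.645 × 0.02748 = 0.04520.
Point estimate p̂₁ − p̂₂ = 0.6340 − 0.3690 = 0.2650.
0.2650 ± 0.04520 → (0.2198, 0.3102).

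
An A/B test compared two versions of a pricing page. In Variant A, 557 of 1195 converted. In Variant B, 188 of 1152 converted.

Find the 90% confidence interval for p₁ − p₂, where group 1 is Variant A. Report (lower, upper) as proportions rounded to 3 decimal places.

(0.273, 0.333)

p̂₁ = 557/1195 = 0.4661 and p̂₂ = 188/1152 = 0.1632.
SE₁ = √(p̂₁(1−p̂₁)/n₁) = √(0.4661·0.5339/1195) = 0.01443; SE₂ = √(0.1632·0.8368/1152) = 0.01089.
Independent samples: SE of the difference = √(SE₁² + SE₂²) = √(0.0002082249 + 0.0001185921) = 0.01808.
z* for 90% confidence is 1.645, so the margin of error is 1.645 × 0.01808 = 0.02974.
Point estimate p̂₁ − p̂₂ = 0.4661 − 0.1632 = 0.3029.
0.3029 ± 0.02974 → (0.273, 0.333).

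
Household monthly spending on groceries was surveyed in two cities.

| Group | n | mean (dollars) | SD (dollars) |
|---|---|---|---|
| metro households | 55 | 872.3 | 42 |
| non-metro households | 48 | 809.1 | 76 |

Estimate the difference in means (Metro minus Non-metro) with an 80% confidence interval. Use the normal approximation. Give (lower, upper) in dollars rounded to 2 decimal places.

Per-group SEs: s₁/√n₁ = 42/√55 = 5.6633, s₂/√n₂ = 76/√48 = 10.9697.
Unpooled SE of the difference: √(32.07296689 + 120.33431809) = 12.3453.
Margin of error = z* · SE = 1.282 × 12.3453 = 15.8267.
x̄₁ − x̄₂ = 872.3 − 809.1 = 63.2000.
CI: 63.2000 ± 15.8267 = (47.37, 79.03).

(47.37, 79.03)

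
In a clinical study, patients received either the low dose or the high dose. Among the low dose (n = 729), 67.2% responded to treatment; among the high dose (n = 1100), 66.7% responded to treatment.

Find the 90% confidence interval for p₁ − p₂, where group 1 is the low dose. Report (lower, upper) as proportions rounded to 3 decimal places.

The two standard errors are √(0.6720×0.3280/729) = 0.01739 and √(0.6670×0.3330/1100) = 0.01421.
Because the samples are independent, SE_diff = √(0.01739² + 0.01421²) = 0.02246.
Using z* = 1.645 for 90%, ME = 1.645 × 0.02246 = 0.03695.
p̂₁ − p̂₂ = 0.0050; interval 0.0050 ± 0.03695 gives (-0.032, 0.042).

(-0.032, 0.042)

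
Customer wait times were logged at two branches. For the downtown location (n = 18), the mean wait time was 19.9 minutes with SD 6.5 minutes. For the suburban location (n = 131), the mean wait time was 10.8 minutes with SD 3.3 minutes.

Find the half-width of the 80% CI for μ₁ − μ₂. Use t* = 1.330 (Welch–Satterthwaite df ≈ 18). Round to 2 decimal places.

SE₁ = s₁/√n₁ = 6.5/√18 = 1.5321; SE₂ = 3.3/√131 = 0.2883.
Independent samples, unequal variances: SE_diff = √(SE₁² + SE₂²) = √(2.34733041 + 0.08311689) = 1.5590.
t* = 1.330, so margin of error = 1.330 × 1.5590 = 2.0735.

2.07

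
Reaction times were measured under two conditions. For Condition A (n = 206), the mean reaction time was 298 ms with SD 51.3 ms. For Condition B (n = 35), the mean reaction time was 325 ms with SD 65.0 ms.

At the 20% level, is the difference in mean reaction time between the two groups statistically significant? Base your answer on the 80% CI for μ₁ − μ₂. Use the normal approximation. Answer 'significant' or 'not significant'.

significant

SE₁ = s₁/√n₁ = 51.3/√206 = 3.5742; SE₂ = 65.0/√35 = 10.9870.
Independent samples, unequal variances: SE_diff = √(SE₁² + SE₂²) = √(12.77490564 + 120.714169) = 11.5537.
z* = 1.282, so margin of error = 1.282 × 11.5537 = 14.8118.
Difference in means = 298 − 325 = -27.0000.
-27.0000 ± 14.8118 → (-41.8118, -12.1882).
The interval (-41.8118, -12.1882) does not contain 0, so the difference is significant.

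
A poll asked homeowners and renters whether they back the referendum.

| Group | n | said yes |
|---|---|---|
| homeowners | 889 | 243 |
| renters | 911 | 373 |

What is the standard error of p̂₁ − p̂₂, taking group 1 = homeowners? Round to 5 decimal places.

First, p̂₁ = 243/889 = 0.2733; p̂₂ = 373/911 = 0.4094.
The two standard errors are √(0.2733×0.7267/889) = 0.01495 and √(0.4094×0.5906/911) = 0.01629.
Because the samples are independent, SE_diff = √(0.01495² + 0.01629²) = 0.02211.

0.02211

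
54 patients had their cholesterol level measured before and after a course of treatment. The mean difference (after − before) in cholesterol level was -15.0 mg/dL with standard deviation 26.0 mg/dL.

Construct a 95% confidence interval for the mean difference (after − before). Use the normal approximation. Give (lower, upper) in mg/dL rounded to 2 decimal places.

(-21.93, -8.07)

This is a matched-pairs design, so SE = s_d/√n = 26.0/√54 = 3.5382.
Margin = 1.960 × 3.5382 = 6.9349; the interval is -15.0 ± 6.9349 = (-21.93, -8.07).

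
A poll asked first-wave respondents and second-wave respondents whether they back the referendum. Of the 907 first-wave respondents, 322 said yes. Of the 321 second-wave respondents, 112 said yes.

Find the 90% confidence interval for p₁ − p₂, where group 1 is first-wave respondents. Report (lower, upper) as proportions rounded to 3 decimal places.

Sample proportions: 322/907 = 0.3550, 112/321 = 0.3489.
Each SE is √(p̂(1−p̂)/n): √(0.3550·0.6450/907) = 0.01589 and √(0.3489·0.6511/321) = 0.02660.
SE(p̂₁ − p̂₂) = √(SE₁² + SE₂²) = √(0.0002524921 + 0.00070756) = 0.03098, since the two samples are independent.
At 90% confidence z* = 1.645; margin = 1.645 × 0.03098 = 0.05096.
The difference is 0.3550 − 0.3489 = 0.0061, so the interval is 0.0061 ± 0.05096 = (-0.045, 0.057).

(-0.045, 0.057)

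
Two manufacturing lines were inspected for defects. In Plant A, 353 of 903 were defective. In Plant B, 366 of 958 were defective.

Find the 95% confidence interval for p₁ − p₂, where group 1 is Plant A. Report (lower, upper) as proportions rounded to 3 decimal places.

Sample proportions: 353/903 = 0.3909, 366/958 = 0.3820.
Each SE is √(p̂(1−p̂)/n): √(0.3909·0.6091/903) = 0.01624 and √(0.3820·0.6180/958) = 0.01570.
SE(p̂₁ − p̂₂) = √(SE₁² + SE₂²) = √(0.0002637376 + 0.00024649) = 0.02259, since the two samples are independent.
At 95% confidence z* = 1.960; margin = 1.960 × 0.02259 = 0.04428.
The difference is 0.3909 − 0.3820 = 0.0089, so the interval is 0.0089 ± 0.04428 = (-0.035, 0.053).

(-0.035, 0.053)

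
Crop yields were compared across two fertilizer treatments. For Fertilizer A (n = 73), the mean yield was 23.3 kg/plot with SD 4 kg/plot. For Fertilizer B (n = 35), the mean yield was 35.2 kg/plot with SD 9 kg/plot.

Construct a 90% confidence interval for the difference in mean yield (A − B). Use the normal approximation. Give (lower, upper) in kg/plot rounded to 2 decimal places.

Per-group SEs: s₁/√n₁ = 4/√73 = 0.4682, s₂/√n₂ = 9/√35 = 1.5213.
Unpooled SE of the difference: √(0.21921124 + 2.31435369) = 1.5917.
Margin of error = z* · SE = 1.645 × 1.5917 = 2.6183.
x̄₁ − x̄₂ = 23.3 − 35.2 = -11.9000.
CI: -11.9000 ± 2.6183 = (-14.52, -9.28).

(-14.52, -9.28)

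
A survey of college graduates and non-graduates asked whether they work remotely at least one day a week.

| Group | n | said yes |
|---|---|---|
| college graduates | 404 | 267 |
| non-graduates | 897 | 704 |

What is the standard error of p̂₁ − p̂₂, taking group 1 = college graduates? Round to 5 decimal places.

0.02726

Sample proportions: 267/404 = 0.6609, 704/897 = 0.7848.
Each SE is √(p̂(1−p̂)/n): √(0.6609·0.3391/404) = 0.02355 and √(0.7848·0.2152/897) = 0.01372.
SE(p̂₁ − p̂₂) = √(SE₁² + SE₂²) = √(0.0005546025 + 0.0001882384) = 0.02726, since the two samples are independent.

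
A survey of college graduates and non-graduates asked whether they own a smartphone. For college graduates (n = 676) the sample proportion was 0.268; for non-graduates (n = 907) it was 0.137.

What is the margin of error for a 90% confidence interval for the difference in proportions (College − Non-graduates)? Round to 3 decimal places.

0.034

Each SE is √(p̂(1−p̂)/n): √(0.2680·0.7320/676) = 0.01704 and √(0.1370·0.8630/907) = 0.01142.
SE(p̂₁ − p̂₂) = √(SE₁² + SE₂²) = √(0.0002903616 + 0.0001304164) = 0.02051, since the two samples are independent.
At 90% confidence z* = 1.645; margin = 1.645 × 0.02051 = 0.03374.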